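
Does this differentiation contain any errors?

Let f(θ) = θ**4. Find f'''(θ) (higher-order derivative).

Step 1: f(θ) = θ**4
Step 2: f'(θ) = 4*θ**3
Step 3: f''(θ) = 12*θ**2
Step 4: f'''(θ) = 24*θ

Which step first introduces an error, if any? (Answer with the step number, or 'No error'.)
No error

All steps in this derivation are correct.
The final answer f'''(θ) = 24*θ is valid.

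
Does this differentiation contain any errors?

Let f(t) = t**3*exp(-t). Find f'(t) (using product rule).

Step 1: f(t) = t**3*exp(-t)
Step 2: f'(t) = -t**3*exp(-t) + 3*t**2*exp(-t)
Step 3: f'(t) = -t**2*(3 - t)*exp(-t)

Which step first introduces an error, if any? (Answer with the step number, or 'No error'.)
Step 3

Step 3 is incorrect due to a sign flip.
The step shows: -t**2*(3 - t)*exp(-t)
The correct value should be: t**2*(3 - t)*exp(-t)

Explanation: The sign of the whole expression was flipped: the term t**2*(3 - t)*exp(-t) was incorrectly written as -t**2*(3 - t)*exp(-t)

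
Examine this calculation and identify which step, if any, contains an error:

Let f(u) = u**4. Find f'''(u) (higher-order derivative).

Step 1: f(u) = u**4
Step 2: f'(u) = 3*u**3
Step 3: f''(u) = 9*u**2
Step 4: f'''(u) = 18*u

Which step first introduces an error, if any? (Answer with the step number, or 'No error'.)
Step 2

Step 2 is incorrect due to a wrong coefficient.
The step shows: 3*u**3
The correct value should be: 4*u**3

Explanation: The coefficient 4 was incorrectly written as 3: the term 4*u**3 was incorrectly written as 3*u**3
The later steps are derived from this incorrect expression, so the error originates in Step 2.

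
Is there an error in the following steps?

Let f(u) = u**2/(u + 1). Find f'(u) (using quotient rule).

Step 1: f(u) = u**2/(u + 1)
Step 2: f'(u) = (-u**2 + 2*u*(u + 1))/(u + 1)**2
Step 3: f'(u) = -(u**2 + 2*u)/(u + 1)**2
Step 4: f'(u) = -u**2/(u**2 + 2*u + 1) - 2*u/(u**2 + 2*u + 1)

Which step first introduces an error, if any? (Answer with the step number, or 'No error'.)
Step 3

Step 3 is incorrect due to a sign flip.
The step shows: -(u**2 + 2*u)/(u + 1)**2
The correct value should be: (u**2 + 2*u)/(u + 1)**2

Explanation: The sign of the whole expression was flipped: the term (u**2 + 2*u)/(u + 1)**2 was incorrectly written as -(u**2 + 2*u)/(u + 1)**2
The later steps are derived from this incorrect expression, so the error originates in Step 3.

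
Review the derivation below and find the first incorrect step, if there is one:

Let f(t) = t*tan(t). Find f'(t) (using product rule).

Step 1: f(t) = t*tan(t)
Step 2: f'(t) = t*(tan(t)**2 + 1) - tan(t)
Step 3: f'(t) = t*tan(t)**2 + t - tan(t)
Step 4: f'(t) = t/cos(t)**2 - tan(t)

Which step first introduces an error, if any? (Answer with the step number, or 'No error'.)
Step 2

Step 2 is incorrect due to a sign flip.
The step shows: t*(tan(t)**2 + 1) - tan(t)
The correct value should be: t*(tan(t)**2 + 1) + tan(t)

Explanation: The sign of one term was flipped: the term tan(t) was incorrectly written as -tan(t)
The later steps are derived from this incorrect expression, so the error originates in Step 2.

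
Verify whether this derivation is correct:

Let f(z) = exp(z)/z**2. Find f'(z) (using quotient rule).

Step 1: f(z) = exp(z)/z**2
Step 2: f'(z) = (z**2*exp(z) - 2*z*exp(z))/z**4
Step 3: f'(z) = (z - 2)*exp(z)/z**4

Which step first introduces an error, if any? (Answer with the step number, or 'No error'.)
Step 3

Step 3 is incorrect due to a wrong exponent.
The step shows: (z - 2)*exp(z)/z**4
The correct value should be: (z - 2)*exp(z)/z**3

Explanation: The exponent -3 on z was incorrectly written as -4: the term (z - 2)*exp(z)/z**3 was incorrectly written as (z - 2)*exp(z)/z**4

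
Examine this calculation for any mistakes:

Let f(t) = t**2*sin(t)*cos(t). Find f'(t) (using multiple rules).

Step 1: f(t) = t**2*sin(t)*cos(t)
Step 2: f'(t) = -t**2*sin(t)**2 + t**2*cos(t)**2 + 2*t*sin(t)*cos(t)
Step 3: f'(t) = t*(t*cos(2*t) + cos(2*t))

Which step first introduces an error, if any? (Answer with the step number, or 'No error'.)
Step 3

Step 3 is incorrect due to a wrong trig function.
The step shows: t*(t*cos(2*t) + cos(2*t))
The correct value should be: t*(t*cos(2*t) + sin(2*t))

Explanation: sin(2*t) was incorrectly written as cos(2*t): the term t*(t*cos(2*t) + sin(2*t)) was incorrectly written as t*(t*cos(2*t) + cos(2*t))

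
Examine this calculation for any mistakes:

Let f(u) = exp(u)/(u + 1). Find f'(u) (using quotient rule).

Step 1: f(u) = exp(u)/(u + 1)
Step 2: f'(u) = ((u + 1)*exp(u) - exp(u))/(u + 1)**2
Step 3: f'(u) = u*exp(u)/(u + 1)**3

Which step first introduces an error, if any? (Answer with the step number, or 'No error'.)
Step 3

Step 3 is incorrect due to a wrong exponent.
The step shows: u*exp(u)/(u + 1)**3
The correct value should be: u*exp(u)/(u + 1)**2

Explanation: The exponent -2 on u + 1 was incorrectly written as -3: the term u*exp(u)/(u + 1)**2 was incorrectly written as u*exp(u)/(u + 1)**3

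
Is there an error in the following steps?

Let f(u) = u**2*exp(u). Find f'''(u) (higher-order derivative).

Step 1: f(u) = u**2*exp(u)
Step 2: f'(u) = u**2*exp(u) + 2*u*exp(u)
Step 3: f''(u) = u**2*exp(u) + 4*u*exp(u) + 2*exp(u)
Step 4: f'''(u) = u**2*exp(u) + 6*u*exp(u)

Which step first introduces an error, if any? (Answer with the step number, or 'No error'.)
Step 4

Step 4 is incorrect due to a dropped term.
The step shows: u**2*exp(u) + 6*u*exp(u)
The correct value should be: u**2*exp(u) + 6*u*exp(u) + 6*exp(u)

Explanation: A term was dropped: the term 6*exp(u) was incorrectly omitted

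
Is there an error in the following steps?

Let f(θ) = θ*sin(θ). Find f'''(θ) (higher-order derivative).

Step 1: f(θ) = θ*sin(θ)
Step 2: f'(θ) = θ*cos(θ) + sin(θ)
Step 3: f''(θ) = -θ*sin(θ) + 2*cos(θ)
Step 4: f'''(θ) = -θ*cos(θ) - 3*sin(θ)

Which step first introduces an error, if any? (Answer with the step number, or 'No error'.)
No error

All steps in this derivation are correct.
The final answer f'''(θ) = -θ*cos(θ) - 3*sin(θ) is valid.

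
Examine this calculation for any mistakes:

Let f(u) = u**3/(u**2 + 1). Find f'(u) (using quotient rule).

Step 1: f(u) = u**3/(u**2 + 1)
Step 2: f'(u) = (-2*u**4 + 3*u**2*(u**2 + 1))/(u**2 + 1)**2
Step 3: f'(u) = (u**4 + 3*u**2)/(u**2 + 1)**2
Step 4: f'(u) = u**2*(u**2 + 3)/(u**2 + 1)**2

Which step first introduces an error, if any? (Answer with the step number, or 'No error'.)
No error

All steps in this derivation are correct.
The final answer f'(u) = u**2*(u**2 + 3)/(u**2 + 1)**2 is valid.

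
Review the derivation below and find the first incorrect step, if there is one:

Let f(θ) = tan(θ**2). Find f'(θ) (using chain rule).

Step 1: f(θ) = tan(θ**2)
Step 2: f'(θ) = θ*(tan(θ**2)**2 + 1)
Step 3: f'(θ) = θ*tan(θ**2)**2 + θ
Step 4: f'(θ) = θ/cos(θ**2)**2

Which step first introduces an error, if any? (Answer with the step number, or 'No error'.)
Step 2

Step 2 is incorrect due to a wrong coefficient.
The step shows: θ*(tan(θ**2)**2 + 1)
The correct value should be: 2*θ*(tan(θ**2)**2 + 1)

Explanation: The coefficient 2 was incorrectly written as 1: the term 2*θ*(tan(θ**2)**2 + 1) was incorrectly written as θ*(tan(θ**2)**2 + 1)
The later steps are derived from this incorrect expression, so the error originates in Step 2.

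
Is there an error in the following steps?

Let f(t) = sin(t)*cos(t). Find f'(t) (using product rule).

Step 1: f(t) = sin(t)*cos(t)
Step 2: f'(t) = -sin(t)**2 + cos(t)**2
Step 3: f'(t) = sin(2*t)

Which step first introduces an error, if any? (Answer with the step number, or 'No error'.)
Step 3

Step 3 is incorrect due to a wrong trig function.
The step shows: sin(2*t)
The correct value should be: cos(2*t)

Explanation: cos(2*t) was incorrectly written as sin(2*t): the term cos(2*t) was incorrectly written as sin(2*t)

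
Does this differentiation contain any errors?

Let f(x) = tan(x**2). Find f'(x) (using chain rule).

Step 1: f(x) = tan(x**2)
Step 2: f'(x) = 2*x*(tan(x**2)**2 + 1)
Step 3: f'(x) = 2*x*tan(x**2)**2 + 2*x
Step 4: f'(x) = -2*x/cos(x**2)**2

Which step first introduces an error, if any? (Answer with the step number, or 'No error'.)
Step 4

Step 4 is incorrect due to a sign flip.
The step shows: -2*x/cos(x**2)**2
The correct value should be: 2*x/cos(x**2)**2

Explanation: The sign of the whole expression was flipped: the term 2*x/cos(x**2)**2 was incorrectly written as -2*x/cos(x**2)**2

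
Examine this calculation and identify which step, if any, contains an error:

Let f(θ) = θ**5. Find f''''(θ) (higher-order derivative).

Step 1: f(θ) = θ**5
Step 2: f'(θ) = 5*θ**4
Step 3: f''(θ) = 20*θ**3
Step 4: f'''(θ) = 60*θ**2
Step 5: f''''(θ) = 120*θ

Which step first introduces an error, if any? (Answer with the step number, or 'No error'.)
No error

All steps in this derivation are correct.
The final answer f''''(θ) = 120*θ is valid.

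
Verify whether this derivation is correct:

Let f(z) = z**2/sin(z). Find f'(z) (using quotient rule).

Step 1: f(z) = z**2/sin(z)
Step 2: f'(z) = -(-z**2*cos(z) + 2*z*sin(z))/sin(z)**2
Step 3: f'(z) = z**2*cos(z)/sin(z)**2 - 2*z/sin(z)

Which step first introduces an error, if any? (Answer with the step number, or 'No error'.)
Step 2

Step 2 is incorrect due to a sign flip.
The step shows: -(-z**2*cos(z) + 2*z*sin(z))/sin(z)**2
The correct value should be: (-z**2*cos(z) + 2*z*sin(z))/sin(z)**2

Explanation: The sign of the whole expression was flipped: the term (-z**2*cos(z) + 2*z*sin(z))/sin(z)**2 was incorrectly written as -(-z**2*cos(z) + 2*z*sin(z))/sin(z)**2
The later steps are derived from this incorrect expression, so the error originates in Step 2.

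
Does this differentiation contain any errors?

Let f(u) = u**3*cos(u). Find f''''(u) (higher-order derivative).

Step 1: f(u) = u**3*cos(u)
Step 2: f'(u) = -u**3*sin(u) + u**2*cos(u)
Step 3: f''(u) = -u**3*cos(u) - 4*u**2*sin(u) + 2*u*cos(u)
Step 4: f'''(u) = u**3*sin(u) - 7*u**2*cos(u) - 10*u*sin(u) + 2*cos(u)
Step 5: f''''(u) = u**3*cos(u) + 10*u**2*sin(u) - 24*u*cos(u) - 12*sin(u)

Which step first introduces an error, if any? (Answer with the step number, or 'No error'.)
Step 2

Step 2 is incorrect due to a wrong coefficient.
The step shows: -u**3*sin(u) + u**2*cos(u)
The correct value should be: -u**3*sin(u) + 3*u**2*cos(u)

Explanation: The coefficient 3 was incorrectly written as 1: the term 3*u**2*cos(u) was incorrectly written as u**2*cos(u)
The later steps are derived from this incorrect expression, so the error originates in Step 2.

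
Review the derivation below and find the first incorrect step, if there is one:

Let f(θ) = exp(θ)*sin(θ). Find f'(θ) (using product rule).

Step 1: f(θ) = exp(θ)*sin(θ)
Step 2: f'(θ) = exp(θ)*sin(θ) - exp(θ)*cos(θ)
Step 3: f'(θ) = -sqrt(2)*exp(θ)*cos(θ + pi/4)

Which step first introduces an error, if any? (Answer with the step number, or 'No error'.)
Step 2

Step 2 is incorrect due to a sign flip.
The step shows: exp(θ)*sin(θ) - exp(θ)*cos(θ)
The correct value should be: exp(θ)*sin(θ) + exp(θ)*cos(θ)

Explanation: The sign of one term was flipped: the term exp(θ)*cos(θ) was incorrectly written as -exp(θ)*cos(θ)
The later steps are derived from this incorrect expression, so the error originates in Step 2.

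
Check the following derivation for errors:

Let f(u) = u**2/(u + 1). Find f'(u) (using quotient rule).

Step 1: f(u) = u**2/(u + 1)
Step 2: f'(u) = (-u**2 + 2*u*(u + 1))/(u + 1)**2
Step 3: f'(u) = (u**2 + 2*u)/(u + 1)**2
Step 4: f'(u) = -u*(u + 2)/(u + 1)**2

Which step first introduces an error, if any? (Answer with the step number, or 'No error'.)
Step 4

Step 4 is incorrect due to a sign flip.
The step shows: -u*(u + 2)/(u + 1)**2
The correct value should be: u*(u + 2)/(u + 1)**2

Explanation: The sign of the whole expression was flipped: the term u*(u + 2)/(u + 1)**2 was incorrectly written as -u*(u + 2)/(u + 1)**2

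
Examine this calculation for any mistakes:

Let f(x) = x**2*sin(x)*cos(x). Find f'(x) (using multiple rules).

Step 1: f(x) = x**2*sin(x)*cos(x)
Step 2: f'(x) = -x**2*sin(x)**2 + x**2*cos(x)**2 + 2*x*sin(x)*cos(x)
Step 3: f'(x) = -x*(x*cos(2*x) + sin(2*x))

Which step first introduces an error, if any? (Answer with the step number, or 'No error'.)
Step 3

Step 3 is incorrect due to a sign flip.
The step shows: -x*(x*cos(2*x) + sin(2*x))
The correct value should be: x*(x*cos(2*x) + sin(2*x))

Explanation: The sign of the whole expression was flipped: the term x*(x*cos(2*x) + sin(2*x)) was incorrectly written as -x*(x*cos(2*x) + sin(2*x))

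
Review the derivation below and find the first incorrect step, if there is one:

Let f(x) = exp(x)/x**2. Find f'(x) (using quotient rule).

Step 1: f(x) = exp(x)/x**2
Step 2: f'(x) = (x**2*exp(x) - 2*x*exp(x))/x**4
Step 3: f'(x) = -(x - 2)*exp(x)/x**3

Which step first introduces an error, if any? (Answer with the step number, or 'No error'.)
Step 3

Step 3 is incorrect due to a sign flip.
The step shows: -(x - 2)*exp(x)/x**3
The correct value should be: (x - 2)*exp(x)/x**3

Explanation: The sign of the whole expression was flipped: the term (x - 2)*exp(x)/x**3 was incorrectly written as -(x - 2)*exp(x)/x**3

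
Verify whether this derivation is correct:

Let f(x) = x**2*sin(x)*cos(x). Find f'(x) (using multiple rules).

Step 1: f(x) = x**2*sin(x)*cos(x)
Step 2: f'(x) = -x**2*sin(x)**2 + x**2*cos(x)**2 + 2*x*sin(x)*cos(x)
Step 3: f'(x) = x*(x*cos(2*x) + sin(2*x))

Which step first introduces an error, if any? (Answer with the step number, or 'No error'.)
No error

All steps in this derivation are correct.
The final answer f'(x) = x*(x*cos(2*x) + sin(2*x)) is valid.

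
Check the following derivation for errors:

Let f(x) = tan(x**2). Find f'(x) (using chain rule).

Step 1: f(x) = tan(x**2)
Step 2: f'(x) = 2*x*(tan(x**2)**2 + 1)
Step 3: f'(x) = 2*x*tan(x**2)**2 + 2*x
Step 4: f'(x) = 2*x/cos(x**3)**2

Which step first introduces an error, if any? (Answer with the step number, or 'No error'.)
Step 4

Step 4 is incorrect due to a wrong exponent.
The step shows: 2*x/cos(x**3)**2
The correct value should be: 2*x/cos(x**2)**2

Explanation: The exponent 2 on x was incorrectly written as 3: the term 2*x/cos(x**2)**2 was incorrectly written as 2*x/cos(x**3)**2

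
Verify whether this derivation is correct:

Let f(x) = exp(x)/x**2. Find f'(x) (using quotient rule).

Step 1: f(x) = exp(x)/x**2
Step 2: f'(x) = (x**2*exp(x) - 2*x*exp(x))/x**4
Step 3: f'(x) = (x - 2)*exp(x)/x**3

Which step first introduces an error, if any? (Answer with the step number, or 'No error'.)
No error

All steps in this derivation are correct.
The final answer f'(x) = (x - 2)*exp(x)/x**3 is valid.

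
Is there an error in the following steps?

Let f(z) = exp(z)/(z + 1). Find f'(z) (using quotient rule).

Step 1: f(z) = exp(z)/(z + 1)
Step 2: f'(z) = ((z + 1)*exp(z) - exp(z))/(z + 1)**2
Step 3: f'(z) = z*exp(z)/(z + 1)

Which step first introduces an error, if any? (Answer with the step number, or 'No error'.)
Step 3

Step 3 is incorrect due to a wrong exponent.
The step shows: z*exp(z)/(z + 1)
The correct value should be: z*exp(z)/(z + 1)**2

Explanation: The exponent -2 on z + 1 was incorrectly written as -1: the term z*exp(z)/(z + 1)**2 was incorrectly written as z*exp(z)/(z + 1)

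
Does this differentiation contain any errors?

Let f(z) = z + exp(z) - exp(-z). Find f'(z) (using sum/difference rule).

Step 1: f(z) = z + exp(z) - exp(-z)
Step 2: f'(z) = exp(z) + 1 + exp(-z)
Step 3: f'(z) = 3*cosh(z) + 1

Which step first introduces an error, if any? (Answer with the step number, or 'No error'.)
Step 3

Step 3 is incorrect due to a wrong coefficient.
The step shows: 3*cosh(z) + 1
The correct value should be: 2*cosh(z) + 1

Explanation: The coefficient 2 was incorrectly written as 3: the term 2*cosh(z) was incorrectly written as 3*cosh(z)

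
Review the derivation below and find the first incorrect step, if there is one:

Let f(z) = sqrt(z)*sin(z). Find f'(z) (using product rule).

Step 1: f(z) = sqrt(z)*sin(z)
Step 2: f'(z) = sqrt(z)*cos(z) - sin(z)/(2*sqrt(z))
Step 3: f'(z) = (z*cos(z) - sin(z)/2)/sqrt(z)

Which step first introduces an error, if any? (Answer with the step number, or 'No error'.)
Step 2

Step 2 is incorrect due to a sign flip.
The step shows: sqrt(z)*cos(z) - sin(z)/(2*sqrt(z))
The correct value should be: sqrt(z)*cos(z) + sin(z)/(2*sqrt(z))

Explanation: The sign of one term was flipped: the term sin(z)/(2*sqrt(z)) was incorrectly written as -sin(z)/(2*sqrt(z))
The later steps are derived from this incorrect expression, so the error originates in Step 2.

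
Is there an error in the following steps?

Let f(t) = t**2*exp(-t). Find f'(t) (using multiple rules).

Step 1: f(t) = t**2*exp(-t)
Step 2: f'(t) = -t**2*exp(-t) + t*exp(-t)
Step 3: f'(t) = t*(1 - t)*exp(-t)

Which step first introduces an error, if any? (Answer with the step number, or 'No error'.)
Step 2

Step 2 is incorrect due to a wrong coefficient.
The step shows: -t**2*exp(-t) + t*exp(-t)
The correct value should be: -t**2*exp(-t) + 2*t*exp(-t)

Explanation: The coefficient 2 was incorrectly written as 1: the term 2*t*exp(-t) was incorrectly written as t*exp(-t)
The later steps are derived from this incorrect expression, so the error originates in Step 2.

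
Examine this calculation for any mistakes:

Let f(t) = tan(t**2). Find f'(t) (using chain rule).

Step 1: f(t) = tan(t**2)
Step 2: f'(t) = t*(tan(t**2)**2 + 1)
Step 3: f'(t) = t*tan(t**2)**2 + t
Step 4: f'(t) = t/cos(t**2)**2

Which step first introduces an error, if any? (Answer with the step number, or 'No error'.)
Step 2

Step 2 is incorrect due to a wrong coefficient.
The step shows: t*(tan(t**2)**2 + 1)
The correct value should be: 2*t*(tan(t**2)**2 + 1)

Explanation: The coefficient 2 was incorrectly written as 1: the term 2*t*(tan(t**2)**2 + 1) was incorrectly written as t*(tan(t**2)**2 + 1)
The later steps are derived from this incorrect expression, so the error originates in Step 2.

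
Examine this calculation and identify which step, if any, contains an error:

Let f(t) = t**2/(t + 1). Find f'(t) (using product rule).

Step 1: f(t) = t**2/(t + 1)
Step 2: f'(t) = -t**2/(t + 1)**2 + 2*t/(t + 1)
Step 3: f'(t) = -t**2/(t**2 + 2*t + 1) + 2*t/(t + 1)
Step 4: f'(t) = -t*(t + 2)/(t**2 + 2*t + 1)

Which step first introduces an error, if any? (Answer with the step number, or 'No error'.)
Step 4

Step 4 is incorrect due to a sign flip.
The step shows: -t*(t + 2)/(t**2 + 2*t + 1)
The correct value should be: t*(t + 2)/(t**2 + 2*t + 1)

Explanation: The sign of the whole expression was flipped: the term t*(t + 2)/(t**2 + 2*t + 1) was incorrectly written as -t*(t + 2)/(t**2 + 2*t + 1)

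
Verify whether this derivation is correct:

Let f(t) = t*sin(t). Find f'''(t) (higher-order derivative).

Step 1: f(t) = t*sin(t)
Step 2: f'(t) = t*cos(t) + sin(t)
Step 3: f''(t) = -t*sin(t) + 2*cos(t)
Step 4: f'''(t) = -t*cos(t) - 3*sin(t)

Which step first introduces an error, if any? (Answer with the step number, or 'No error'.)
No error

All steps in this derivation are correct.
The final answer f'''(t) = -t*cos(t) - 3*sin(t) is valid.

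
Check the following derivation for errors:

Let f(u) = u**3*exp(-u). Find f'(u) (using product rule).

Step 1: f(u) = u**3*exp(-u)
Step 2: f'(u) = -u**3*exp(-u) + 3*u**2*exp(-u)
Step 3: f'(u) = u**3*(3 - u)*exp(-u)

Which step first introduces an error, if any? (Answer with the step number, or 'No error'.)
Step 3

Step 3 is incorrect due to a wrong exponent.
The step shows: u**3*(3 - u)*exp(-u)
The correct value should be: u**2*(3 - u)*exp(-u)

Explanation: The exponent 2 on u was incorrectly written as 3: the term u**2*(3 - u)*exp(-u) was incorrectly written as u**3*(3 - u)*exp(-u)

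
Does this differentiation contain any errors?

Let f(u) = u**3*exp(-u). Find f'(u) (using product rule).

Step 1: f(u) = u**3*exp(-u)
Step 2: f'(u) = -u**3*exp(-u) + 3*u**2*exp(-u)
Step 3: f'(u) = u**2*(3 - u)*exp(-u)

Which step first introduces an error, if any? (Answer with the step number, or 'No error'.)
No error

All steps in this derivation are correct.
The final answer f'(u) = u**2*(3 - u)*exp(-u) is valid.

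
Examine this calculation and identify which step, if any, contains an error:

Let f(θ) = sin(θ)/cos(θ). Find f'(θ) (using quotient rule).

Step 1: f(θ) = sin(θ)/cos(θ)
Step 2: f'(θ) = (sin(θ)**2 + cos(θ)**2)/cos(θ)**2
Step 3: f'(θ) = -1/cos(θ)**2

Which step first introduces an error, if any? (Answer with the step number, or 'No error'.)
Step 3

Step 3 is incorrect due to a sign flip.
The step shows: -1/cos(θ)**2
The correct value should be: cos(θ)**(-2)

Explanation: The sign of the whole expression was flipped: the term cos(θ)**(-2) was incorrectly written as -1/cos(θ)**2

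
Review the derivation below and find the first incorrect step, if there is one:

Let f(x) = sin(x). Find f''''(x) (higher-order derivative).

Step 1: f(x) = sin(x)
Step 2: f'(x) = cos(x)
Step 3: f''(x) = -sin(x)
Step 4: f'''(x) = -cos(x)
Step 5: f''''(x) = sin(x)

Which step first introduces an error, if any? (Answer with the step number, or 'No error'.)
No error

All steps in this derivation are correct.
The final answer f''''(x) = sin(x) is valid.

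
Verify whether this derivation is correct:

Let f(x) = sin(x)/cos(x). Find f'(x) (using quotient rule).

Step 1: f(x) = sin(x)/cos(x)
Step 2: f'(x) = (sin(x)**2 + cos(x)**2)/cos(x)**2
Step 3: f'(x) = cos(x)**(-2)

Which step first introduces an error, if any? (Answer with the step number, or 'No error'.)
No error

All steps in this derivation are correct.
The final answer f'(x) = cos(x)**(-2) is valid.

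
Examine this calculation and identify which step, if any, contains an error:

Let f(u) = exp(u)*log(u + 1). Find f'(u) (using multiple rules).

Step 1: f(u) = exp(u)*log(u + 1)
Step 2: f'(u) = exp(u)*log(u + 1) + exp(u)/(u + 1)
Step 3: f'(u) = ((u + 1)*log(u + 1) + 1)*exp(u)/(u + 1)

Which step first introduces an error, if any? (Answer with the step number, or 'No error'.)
No error

All steps in this derivation are correct.
The final answer f'(u) = ((u + 1)*log(u + 1) + 1)*exp(u)/(u + 1) is valid.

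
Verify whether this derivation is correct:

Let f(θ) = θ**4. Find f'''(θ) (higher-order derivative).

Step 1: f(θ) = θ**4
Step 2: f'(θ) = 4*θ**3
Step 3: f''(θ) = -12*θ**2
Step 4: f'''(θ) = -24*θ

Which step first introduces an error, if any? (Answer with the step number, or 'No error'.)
Step 3

Step 3 is incorrect due to a sign flip.
The step shows: -12*θ**2
The correct value should be: 12*θ**2

Explanation: The sign of the whole expression was flipped: the term 12*θ**2 was incorrectly written as -12*θ**2
The later steps are derived from this incorrect expression, so the error originates in Step 3.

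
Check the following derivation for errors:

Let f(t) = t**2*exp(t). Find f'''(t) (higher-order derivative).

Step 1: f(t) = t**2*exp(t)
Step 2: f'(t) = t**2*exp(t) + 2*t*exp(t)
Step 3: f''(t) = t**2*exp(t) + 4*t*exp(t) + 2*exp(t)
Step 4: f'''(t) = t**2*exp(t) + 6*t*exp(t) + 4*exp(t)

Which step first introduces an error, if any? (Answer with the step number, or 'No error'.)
Step 4

Step 4 is incorrect due to a wrong coefficient.
The step shows: t**2*exp(t) + 6*t*exp(t) + 4*exp(t)
The correct value should be: t**2*exp(t) + 6*t*exp(t) + 6*exp(t)

Explanation: The coefficient 6 was incorrectly written as 4: the term 6*exp(t) was incorrectly written as 4*exp(t)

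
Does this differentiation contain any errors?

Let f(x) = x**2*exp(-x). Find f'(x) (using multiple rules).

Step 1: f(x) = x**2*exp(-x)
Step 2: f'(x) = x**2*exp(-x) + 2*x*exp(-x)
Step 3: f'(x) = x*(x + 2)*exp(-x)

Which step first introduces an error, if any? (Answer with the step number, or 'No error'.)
Step 2

Step 2 is incorrect due to a sign flip.
The step shows: x**2*exp(-x) + 2*x*exp(-x)
The correct value should be: -x**2*exp(-x) + 2*x*exp(-x)

Explanation: The sign of one term was flipped: the term -x**2*exp(-x) was incorrectly written as x**2*exp(-x)
The later steps are derived from this incorrect expression, so the error originates in Step 2.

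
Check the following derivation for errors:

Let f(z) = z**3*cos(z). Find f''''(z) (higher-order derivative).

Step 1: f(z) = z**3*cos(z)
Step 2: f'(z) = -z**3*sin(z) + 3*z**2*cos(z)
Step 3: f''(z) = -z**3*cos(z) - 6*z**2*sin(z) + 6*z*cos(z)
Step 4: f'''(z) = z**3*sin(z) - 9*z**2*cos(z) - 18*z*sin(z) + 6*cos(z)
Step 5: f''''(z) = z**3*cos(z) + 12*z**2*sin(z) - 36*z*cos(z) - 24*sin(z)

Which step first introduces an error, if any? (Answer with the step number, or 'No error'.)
No error

All steps in this derivation are correct.
The final answer f''''(z) = z**3*cos(z) + 12*z**2*sin(z) - 36*z*cos(z) - 24*sin(z) is valid.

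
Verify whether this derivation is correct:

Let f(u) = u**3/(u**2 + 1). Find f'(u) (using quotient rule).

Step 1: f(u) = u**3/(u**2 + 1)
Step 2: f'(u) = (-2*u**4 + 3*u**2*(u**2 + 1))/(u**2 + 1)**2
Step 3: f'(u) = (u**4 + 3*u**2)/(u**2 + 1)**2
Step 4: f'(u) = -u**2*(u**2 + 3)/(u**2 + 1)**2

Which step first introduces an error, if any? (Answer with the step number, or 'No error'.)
Step 4

Step 4 is incorrect due to a sign flip.
The step shows: -u**2*(u**2 + 3)/(u**2 + 1)**2
The correct value should be: u**2*(u**2 + 3)/(u**2 + 1)**2

Explanation: The sign of the whole expression was flipped: the term u**2*(u**2 + 3)/(u**2 + 1)**2 was incorrectly written as -u**2*(u**2 + 3)/(u**2 + 1)**2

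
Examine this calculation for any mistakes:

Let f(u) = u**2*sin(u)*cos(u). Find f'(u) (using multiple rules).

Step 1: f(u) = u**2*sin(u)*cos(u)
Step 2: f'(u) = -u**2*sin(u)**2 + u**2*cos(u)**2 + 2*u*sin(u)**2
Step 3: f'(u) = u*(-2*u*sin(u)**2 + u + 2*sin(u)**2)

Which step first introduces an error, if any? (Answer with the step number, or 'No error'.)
Step 2

Step 2 is incorrect due to a wrong trig function.
The step shows: -u**2*sin(u)**2 + u**2*cos(u)**2 + 2*u*sin(u)**2
The correct value should be: -u**2*sin(u)**2 + u**2*cos(u)**2 + 2*u*sin(u)*cos(u)

Explanation: cos(u) was incorrectly written as sin(u): the term 2*u*sin(u)*cos(u) was incorrectly written as 2*u*sin(u)**2
The later steps are derived from this incorrect expression, so the error originates in Step 2.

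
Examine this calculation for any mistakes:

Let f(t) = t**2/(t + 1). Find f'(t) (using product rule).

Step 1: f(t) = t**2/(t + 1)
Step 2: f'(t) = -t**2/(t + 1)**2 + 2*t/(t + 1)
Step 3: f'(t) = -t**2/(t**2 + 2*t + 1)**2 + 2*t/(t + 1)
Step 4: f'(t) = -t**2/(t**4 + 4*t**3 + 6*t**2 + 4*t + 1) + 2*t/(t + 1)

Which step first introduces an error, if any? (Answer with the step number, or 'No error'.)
Step 3

Step 3 is incorrect due to a wrong exponent.
The step shows: -t**2/(t**2 + 2*t + 1)**2 + 2*t/(t + 1)
The correct value should be: -t**2/(t**2 + 2*t + 1) + 2*t/(t + 1)

Explanation: The exponent -1 on t**2 + 2*t + 1 was incorrectly written as -2: the term -t**2/(t**2 + 2*t + 1) was incorrectly written as -t**2/(t**2 + 2*t + 1)**2
The later steps are derived from this incorrect expression, so the error originates in Step 3.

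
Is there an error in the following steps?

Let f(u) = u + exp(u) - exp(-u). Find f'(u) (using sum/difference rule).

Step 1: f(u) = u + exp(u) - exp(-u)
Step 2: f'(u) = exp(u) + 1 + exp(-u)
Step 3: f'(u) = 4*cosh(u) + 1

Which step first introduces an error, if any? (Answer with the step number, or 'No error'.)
Step 3

Step 3 is incorrect due to a wrong coefficient.
The step shows: 4*cosh(u) + 1
The correct value should be: 2*cosh(u) + 1

Explanation: The coefficient 2 was incorrectly written as 4: the term 2*cosh(u) was incorrectly written as 4*cosh(u)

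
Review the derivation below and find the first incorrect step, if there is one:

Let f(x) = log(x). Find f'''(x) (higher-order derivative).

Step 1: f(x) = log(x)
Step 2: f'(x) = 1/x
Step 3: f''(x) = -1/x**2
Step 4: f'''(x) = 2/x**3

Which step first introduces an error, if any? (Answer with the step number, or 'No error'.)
No error

All steps in this derivation are correct.
The final answer f'''(x) = 2/x**3 is valid.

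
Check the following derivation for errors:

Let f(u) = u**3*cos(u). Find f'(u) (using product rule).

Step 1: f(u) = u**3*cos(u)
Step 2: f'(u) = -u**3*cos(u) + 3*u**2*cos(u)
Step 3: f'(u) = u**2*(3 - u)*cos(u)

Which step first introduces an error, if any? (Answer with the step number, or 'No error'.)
Step 2

Step 2 is incorrect due to a wrong trig function.
The step shows: -u**3*cos(u) + 3*u**2*cos(u)
The correct value should be: -u**3*sin(u) + 3*u**2*cos(u)

Explanation: sin(u) was incorrectly written as cos(u): the term -u**3*sin(u) was incorrectly written as -u**3*cos(u)
The later steps are derived from this incorrect expression, so the error originates in Step 2.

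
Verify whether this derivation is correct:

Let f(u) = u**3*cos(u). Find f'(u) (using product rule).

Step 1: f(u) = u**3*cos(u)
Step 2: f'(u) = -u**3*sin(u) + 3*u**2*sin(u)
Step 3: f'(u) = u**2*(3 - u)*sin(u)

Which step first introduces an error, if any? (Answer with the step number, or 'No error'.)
Step 2

Step 2 is incorrect due to a wrong trig function.
The step shows: -u**3*sin(u) + 3*u**2*sin(u)
The correct value should be: -u**3*sin(u) + 3*u**2*cos(u)

Explanation: cos(u) was incorrectly written as sin(u): the term 3*u**2*cos(u) was incorrectly written as 3*u**2*sin(u)
The later steps are derived from this incorrect expression, so the error originates in Step 2.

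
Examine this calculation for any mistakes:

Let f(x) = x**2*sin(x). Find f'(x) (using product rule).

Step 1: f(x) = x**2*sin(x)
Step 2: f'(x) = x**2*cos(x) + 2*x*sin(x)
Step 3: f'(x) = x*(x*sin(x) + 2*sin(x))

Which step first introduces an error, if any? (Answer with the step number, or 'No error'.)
Step 3

Step 3 is incorrect due to a wrong trig function.
The step shows: x*(x*sin(x) + 2*sin(x))
The correct value should be: x*(x*cos(x) + 2*sin(x))

Explanation: cos(x) was incorrectly written as sin(x): the term x*(x*cos(x) + 2*sin(x)) was incorrectly written as x*(x*sin(x) + 2*sin(x))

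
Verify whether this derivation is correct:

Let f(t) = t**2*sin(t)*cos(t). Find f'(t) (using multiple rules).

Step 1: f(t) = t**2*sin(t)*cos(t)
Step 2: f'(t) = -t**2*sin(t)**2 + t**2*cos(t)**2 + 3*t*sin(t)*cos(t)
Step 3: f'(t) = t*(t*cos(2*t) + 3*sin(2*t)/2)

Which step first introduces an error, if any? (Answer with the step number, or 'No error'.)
Step 2

Step 2 is incorrect due to a wrong coefficient.
The step shows: -t**2*sin(t)**2 + t**2*cos(t)**2 + 3*t*sin(t)*cos(t)
The correct value should be: -t**2*sin(t)**2 + t**2*cos(t)**2 + 2*t*sin(t)*cos(t)

Explanation: The coefficient 2 was incorrectly written as 3: the term 2*t*sin(t)*cos(t) was incorrectly written as 3*t*sin(t)*cos(t)
The later steps are derived from this incorrect expression, so the error originates in Step 2.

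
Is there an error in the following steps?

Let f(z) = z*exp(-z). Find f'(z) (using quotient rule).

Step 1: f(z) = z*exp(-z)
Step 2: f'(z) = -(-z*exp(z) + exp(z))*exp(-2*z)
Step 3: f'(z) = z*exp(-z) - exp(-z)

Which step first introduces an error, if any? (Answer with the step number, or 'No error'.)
Step 2

Step 2 is incorrect due to a sign flip.
The step shows: -(-z*exp(z) + exp(z))*exp(-2*z)
The correct value should be: (-z*exp(z) + exp(z))*exp(-2*z)

Explanation: The sign of the whole expression was flipped: the term (-z*exp(z) + exp(z))*exp(-2*z) was incorrectly written as -(-z*exp(z) + exp(z))*exp(-2*z)
The later steps are derived from this incorrect expression, so the error originates in Step 2.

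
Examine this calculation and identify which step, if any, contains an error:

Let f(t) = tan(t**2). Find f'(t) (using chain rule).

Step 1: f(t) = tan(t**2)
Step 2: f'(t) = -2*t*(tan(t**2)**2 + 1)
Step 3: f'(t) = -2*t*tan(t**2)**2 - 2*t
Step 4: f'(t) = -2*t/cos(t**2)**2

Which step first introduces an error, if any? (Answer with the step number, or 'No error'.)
Step 2

Step 2 is incorrect due to a sign flip.
The step shows: -2*t*(tan(t**2)**2 + 1)
The correct value should be: 2*t*(tan(t**2)**2 + 1)

Explanation: The sign of the whole expression was flipped: the term 2*t*(tan(t**2)**2 + 1) was incorrectly written as -2*t*(tan(t**2)**2 + 1)
The later steps are derived from this incorrect expression, so the error originates in Step 2.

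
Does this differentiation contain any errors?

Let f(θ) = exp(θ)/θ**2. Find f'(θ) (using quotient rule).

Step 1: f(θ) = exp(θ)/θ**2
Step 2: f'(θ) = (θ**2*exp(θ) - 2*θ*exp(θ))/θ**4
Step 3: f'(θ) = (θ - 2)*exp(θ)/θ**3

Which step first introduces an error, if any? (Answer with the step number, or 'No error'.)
No error

All steps in this derivation are correct.
The final answer f'(θ) = (θ - 2)*exp(θ)/θ**3 is valid.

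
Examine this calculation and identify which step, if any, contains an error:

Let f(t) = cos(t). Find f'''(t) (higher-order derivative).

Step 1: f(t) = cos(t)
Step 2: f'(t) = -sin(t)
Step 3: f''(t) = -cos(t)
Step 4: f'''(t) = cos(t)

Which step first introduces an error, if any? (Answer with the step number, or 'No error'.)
Step 4

Step 4 is incorrect due to a wrong trig function.
The step shows: cos(t)
The correct value should be: sin(t)

Explanation: sin(t) was incorrectly written as cos(t): the term sin(t) was incorrectly written as cos(t)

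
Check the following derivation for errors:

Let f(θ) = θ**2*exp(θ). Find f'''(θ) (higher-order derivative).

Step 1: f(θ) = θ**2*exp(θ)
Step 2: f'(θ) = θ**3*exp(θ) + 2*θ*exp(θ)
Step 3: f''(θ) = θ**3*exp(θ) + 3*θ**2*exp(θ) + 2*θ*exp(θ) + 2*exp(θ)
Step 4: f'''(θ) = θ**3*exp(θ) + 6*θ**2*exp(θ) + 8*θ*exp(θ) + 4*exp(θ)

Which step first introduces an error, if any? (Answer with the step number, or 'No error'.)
Step 2

Step 2 is incorrect due to a wrong exponent.
The step shows: θ**3*exp(θ) + 2*θ*exp(θ)
The correct value should be: θ**2*exp(θ) + 2*θ*exp(θ)

Explanation: The exponent 2 on θ was incorrectly written as 3: the term θ**2*exp(θ) was incorrectly written as θ**3*exp(θ)
The later steps are derived from this incorrect expression, so the error originates in Step 2.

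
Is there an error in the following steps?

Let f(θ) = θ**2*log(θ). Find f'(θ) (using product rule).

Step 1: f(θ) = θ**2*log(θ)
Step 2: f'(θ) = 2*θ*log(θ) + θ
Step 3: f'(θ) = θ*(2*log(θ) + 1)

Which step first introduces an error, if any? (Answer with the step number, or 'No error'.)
No error

All steps in this derivation are correct.
The final answer f'(θ) = θ*(2*log(θ) + 1) is valid.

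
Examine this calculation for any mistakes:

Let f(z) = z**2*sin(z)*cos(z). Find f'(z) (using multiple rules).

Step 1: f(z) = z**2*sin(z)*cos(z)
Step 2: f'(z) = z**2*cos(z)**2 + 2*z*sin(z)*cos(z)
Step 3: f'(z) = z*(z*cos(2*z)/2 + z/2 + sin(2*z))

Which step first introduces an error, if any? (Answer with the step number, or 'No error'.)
Step 2

Step 2 is incorrect due to a dropped term.
The step shows: z**2*cos(z)**2 + 2*z*sin(z)*cos(z)
The correct value should be: -z**2*sin(z)**2 + z**2*cos(z)**2 + 2*z*sin(z)*cos(z)

Explanation: A term was dropped: the term -z**2*sin(z)**2 was incorrectly omitted
The later steps are derived from this incorrect expression, so the error originates in Step 2.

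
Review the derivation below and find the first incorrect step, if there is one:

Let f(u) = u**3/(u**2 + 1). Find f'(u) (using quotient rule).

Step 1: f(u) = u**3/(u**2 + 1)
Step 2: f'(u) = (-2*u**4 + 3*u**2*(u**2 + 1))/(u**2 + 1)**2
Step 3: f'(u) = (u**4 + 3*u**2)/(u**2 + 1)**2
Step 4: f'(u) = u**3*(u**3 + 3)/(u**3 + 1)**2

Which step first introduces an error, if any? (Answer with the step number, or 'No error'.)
Step 4

Step 4 is incorrect due to a wrong exponent.
The step shows: u**3*(u**3 + 3)/(u**3 + 1)**2
The correct value should be: u**2*(u**2 + 3)/(u**2 + 1)**2

Explanation: The exponent 2 on u was incorrectly written as 3: the term u**2*(u**2 + 3)/(u**2 + 1)**2 was incorrectly written as u**3*(u**3 + 3)/(u**3 + 1)**2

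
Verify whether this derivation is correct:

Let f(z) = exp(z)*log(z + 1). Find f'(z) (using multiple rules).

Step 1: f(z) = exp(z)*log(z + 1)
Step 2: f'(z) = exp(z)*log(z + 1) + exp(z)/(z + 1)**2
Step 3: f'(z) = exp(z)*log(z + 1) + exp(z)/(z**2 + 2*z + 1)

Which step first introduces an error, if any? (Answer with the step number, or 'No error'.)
Step 2

Step 2 is incorrect due to a wrong exponent.
The step shows: exp(z)*log(z + 1) + exp(z)/(z + 1)**2
The correct value should be: exp(z)*log(z + 1) + exp(z)/(z + 1)

Explanation: The exponent -1 on z + 1 was incorrectly written as -2: the term exp(z)/(z + 1) was incorrectly written as exp(z)/(z + 1)**2
The later steps are derived from this incorrect expression, so the error originates in Step 2.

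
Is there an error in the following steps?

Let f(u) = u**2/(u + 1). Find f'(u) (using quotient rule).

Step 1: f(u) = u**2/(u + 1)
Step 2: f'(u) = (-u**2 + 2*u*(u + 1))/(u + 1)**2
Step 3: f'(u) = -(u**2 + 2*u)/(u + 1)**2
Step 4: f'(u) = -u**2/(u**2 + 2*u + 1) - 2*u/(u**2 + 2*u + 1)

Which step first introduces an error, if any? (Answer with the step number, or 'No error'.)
Step 3

Step 3 is incorrect due to a sign flip.
The step shows: -(u**2 + 2*u)/(u + 1)**2
The correct value should be: (u**2 + 2*u)/(u + 1)**2

Explanation: The sign of the whole expression was flipped: the term (u**2 + 2*u)/(u + 1)**2 was incorrectly written as -(u**2 + 2*u)/(u + 1)**2
The later steps are derived from this incorrect expression, so the error originates in Step 3.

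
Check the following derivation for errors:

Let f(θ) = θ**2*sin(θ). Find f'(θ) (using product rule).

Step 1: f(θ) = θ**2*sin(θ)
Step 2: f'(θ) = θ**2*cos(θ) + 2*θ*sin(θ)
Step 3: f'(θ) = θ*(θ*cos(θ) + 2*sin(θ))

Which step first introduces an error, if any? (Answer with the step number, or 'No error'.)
No error

All steps in this derivation are correct.
The final answer f'(θ) = θ*(θ*cos(θ) + 2*sin(θ)) is valid.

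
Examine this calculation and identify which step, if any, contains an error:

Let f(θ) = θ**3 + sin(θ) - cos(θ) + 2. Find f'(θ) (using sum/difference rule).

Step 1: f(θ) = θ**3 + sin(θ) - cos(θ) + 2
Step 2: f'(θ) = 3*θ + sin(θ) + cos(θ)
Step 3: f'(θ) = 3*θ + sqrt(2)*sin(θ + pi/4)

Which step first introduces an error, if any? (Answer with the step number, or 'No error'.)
Step 2

Step 2 is incorrect due to a wrong exponent.
The step shows: 3*θ + sin(θ) + cos(θ)
The correct value should be: 3*θ**2 + sin(θ) + cos(θ)

Explanation: The exponent 2 on θ was incorrectly written as 1: the term 3*θ**2 was incorrectly written as 3*θ
The later steps are derived from this incorrect expression, so the error originates in Step 2.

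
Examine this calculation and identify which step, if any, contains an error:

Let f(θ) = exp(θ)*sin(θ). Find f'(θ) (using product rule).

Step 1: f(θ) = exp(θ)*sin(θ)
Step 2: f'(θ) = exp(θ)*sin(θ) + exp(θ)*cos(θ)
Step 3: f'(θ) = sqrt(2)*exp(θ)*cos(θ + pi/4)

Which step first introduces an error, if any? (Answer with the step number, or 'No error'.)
Step 3

Step 3 is incorrect due to a wrong trig function.
The step shows: sqrt(2)*exp(θ)*cos(θ + pi/4)
The correct value should be: sqrt(2)*exp(θ)*sin(θ + pi/4)

Explanation: sin(θ + pi/4) was incorrectly written as cos(θ + pi/4): the term sqrt(2)*exp(θ)*sin(θ + pi/4) was incorrectly written as sqrt(2)*exp(θ)*cos(θ + pi/4)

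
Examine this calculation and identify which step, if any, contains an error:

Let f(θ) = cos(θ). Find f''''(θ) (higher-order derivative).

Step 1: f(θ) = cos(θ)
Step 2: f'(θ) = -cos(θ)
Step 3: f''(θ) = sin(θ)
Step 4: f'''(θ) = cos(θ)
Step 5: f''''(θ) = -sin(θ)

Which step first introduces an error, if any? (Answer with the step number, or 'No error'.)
Step 2

Step 2 is incorrect due to a wrong trig function.
The step shows: -cos(θ)
The correct value should be: -sin(θ)

Explanation: sin(θ) was incorrectly written as cos(θ): the term -sin(θ) was incorrectly written as -cos(θ)
The later steps are derived from this incorrect expression, so the error originates in Step 2.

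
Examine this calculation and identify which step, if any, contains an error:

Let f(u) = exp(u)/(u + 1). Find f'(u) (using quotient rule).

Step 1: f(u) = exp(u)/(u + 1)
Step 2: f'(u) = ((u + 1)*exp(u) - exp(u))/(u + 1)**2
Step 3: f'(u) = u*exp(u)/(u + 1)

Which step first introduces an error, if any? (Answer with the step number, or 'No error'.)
Step 3

Step 3 is incorrect due to a wrong exponent.
The step shows: u*exp(u)/(u + 1)
The correct value should be: u*exp(u)/(u + 1)**2

Explanation: The exponent -2 on u + 1 was incorrectly written as -1: the term u*exp(u)/(u + 1)**2 was incorrectly written as u*exp(u)/(u + 1)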